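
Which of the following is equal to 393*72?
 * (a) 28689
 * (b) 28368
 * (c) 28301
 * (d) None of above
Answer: d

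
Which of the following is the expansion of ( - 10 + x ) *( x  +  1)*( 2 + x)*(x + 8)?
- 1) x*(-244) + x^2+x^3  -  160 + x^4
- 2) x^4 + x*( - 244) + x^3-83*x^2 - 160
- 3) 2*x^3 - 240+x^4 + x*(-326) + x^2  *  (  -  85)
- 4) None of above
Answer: 4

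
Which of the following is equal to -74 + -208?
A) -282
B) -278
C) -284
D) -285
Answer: A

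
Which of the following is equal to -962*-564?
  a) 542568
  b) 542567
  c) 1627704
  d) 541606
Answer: a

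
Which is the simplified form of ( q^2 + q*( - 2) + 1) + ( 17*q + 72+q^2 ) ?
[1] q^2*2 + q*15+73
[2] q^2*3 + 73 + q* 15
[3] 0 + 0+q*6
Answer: 1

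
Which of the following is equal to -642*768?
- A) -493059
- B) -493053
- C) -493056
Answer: C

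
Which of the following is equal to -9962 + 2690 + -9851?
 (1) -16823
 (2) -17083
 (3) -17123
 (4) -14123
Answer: 3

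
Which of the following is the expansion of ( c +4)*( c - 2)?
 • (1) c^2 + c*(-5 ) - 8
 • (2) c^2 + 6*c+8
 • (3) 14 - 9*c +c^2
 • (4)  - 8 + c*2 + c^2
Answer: 4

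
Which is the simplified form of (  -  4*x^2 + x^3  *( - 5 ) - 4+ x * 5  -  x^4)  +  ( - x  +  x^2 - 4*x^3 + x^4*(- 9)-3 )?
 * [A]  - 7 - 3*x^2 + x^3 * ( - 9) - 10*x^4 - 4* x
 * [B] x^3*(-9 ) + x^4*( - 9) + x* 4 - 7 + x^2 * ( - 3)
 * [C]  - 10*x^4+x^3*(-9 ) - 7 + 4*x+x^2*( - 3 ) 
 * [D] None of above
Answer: C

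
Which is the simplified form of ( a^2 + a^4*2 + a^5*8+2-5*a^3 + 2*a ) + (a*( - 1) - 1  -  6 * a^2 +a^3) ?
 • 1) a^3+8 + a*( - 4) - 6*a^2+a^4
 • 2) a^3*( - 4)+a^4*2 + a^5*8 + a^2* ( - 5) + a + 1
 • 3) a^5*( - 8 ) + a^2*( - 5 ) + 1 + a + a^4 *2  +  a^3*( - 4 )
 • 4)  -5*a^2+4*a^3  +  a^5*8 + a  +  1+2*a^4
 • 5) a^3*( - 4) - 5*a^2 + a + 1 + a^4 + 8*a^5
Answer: 2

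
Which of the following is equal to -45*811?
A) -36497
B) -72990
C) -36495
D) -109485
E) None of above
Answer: C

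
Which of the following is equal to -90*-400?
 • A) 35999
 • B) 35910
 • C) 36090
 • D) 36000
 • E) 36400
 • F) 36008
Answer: D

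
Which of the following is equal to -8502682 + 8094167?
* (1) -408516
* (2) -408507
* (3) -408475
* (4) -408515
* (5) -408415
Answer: 4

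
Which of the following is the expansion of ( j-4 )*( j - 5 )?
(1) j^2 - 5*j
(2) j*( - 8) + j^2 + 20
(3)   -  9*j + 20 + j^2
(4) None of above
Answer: 3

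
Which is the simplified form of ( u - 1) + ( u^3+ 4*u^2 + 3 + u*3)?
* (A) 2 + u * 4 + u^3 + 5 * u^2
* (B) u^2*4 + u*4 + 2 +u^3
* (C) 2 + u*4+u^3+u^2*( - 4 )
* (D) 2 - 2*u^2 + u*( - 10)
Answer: B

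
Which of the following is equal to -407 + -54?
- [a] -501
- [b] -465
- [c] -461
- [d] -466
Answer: c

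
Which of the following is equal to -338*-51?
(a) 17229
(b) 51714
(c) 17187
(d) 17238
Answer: d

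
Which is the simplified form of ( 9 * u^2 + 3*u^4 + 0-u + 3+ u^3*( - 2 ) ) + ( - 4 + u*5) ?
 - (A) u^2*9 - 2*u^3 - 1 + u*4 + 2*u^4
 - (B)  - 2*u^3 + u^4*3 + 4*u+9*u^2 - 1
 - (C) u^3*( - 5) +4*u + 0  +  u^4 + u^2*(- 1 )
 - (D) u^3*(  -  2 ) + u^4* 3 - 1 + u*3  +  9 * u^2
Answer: B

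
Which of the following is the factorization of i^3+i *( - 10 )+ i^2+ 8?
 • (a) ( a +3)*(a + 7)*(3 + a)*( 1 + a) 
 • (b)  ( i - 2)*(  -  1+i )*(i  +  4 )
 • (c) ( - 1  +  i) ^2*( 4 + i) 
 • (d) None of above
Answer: b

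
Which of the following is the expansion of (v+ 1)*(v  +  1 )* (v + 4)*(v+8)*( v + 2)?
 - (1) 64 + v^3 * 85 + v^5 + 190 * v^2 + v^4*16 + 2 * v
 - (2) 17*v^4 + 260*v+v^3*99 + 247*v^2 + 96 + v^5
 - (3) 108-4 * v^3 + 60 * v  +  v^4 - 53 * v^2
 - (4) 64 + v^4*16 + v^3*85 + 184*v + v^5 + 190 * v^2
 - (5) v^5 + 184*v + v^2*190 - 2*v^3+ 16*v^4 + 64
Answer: 4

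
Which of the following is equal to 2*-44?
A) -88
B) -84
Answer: A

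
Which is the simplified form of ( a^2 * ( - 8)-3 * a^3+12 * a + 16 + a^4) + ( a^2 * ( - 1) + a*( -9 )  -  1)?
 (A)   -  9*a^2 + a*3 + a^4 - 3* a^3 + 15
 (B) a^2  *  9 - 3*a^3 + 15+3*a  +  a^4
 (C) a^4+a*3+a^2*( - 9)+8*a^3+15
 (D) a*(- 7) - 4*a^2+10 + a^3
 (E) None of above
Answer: A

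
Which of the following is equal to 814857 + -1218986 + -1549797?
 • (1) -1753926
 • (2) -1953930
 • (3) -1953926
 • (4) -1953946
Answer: 3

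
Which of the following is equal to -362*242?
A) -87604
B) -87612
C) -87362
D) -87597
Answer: A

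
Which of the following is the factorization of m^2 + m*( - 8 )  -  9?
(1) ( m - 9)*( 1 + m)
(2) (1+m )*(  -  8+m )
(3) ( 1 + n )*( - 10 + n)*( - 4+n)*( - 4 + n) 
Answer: 1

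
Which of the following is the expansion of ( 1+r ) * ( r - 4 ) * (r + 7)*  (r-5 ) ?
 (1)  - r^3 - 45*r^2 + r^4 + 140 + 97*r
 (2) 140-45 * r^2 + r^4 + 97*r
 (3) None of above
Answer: 1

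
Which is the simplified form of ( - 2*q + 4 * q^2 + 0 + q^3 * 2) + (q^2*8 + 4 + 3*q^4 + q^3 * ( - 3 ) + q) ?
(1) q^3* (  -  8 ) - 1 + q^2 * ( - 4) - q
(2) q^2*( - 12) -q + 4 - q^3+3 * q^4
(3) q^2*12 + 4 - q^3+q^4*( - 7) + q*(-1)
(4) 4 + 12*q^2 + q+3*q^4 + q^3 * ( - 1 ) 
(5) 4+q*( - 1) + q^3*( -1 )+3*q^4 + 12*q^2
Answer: 5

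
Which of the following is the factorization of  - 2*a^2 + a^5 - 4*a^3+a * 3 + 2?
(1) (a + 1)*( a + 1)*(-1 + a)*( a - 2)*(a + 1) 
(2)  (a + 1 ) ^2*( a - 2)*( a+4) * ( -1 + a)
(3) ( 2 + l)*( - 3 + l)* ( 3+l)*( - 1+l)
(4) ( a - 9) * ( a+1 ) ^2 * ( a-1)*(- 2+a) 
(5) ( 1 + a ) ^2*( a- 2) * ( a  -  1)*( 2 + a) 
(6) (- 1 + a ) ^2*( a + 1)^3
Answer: 1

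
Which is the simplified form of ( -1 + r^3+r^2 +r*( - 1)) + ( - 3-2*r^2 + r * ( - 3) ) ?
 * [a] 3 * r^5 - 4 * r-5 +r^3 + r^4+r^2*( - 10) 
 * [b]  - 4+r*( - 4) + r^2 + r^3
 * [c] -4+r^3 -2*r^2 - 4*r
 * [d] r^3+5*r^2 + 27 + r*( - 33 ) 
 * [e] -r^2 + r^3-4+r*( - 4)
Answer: e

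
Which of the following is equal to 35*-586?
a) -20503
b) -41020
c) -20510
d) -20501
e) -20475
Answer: c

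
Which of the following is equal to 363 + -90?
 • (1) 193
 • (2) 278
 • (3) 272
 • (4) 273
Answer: 4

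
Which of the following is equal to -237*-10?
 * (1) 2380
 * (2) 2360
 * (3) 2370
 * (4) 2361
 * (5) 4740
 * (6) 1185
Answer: 3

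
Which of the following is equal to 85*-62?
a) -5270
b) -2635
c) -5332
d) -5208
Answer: a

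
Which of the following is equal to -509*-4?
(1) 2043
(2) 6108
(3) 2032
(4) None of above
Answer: 4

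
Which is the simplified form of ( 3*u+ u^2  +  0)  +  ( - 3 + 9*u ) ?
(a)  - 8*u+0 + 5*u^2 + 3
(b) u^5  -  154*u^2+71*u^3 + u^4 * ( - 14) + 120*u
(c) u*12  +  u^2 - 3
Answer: c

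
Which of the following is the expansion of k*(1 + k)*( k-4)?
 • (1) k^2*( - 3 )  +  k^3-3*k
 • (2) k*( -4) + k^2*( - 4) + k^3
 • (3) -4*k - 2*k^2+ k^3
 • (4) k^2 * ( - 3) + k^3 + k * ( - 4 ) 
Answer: 4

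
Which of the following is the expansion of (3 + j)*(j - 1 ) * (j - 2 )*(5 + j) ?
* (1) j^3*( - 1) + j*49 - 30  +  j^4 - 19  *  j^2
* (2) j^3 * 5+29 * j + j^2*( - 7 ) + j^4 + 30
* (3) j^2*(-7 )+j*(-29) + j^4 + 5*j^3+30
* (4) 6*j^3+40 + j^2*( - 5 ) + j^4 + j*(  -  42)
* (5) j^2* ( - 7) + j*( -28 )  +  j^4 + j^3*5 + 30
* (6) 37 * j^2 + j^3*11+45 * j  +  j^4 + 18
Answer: 3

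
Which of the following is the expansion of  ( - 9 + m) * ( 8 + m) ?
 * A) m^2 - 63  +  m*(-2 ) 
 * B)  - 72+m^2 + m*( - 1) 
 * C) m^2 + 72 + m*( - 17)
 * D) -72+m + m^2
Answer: B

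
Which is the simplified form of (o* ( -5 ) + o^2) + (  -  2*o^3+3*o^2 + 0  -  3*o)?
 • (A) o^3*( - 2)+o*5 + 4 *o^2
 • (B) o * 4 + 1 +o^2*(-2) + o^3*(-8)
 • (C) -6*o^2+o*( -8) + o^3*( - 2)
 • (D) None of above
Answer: D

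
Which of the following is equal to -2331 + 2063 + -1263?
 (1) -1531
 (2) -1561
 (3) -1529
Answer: 1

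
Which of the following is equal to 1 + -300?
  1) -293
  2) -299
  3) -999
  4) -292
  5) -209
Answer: 2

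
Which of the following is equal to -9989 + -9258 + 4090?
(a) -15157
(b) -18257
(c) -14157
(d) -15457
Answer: a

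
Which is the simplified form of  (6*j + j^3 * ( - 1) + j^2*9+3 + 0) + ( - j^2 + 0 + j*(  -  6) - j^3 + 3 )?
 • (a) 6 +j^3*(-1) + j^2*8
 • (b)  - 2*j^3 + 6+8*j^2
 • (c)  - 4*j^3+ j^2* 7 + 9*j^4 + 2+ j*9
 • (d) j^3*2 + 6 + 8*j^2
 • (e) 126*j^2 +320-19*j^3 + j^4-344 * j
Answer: b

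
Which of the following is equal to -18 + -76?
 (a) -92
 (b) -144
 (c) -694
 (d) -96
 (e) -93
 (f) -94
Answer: f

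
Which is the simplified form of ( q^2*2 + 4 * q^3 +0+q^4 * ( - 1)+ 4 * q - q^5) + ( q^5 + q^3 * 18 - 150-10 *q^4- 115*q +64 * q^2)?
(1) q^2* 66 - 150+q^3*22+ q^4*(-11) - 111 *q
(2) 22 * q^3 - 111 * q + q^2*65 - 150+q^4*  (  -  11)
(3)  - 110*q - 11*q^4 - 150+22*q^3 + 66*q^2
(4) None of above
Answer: 1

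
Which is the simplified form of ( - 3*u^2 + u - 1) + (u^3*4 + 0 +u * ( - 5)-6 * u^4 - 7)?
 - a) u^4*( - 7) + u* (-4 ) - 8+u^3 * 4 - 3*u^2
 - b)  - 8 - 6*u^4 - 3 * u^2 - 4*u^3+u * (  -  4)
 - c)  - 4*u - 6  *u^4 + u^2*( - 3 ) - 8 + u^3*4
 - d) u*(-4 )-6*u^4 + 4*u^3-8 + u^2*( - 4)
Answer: c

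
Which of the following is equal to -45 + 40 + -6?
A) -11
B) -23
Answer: A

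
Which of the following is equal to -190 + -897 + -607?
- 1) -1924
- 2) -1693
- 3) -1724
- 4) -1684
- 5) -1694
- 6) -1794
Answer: 5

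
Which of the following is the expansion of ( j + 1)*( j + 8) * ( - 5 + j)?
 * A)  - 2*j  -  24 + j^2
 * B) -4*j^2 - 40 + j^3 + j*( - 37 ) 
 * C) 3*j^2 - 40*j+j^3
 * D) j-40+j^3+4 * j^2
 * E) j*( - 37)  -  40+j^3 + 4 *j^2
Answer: E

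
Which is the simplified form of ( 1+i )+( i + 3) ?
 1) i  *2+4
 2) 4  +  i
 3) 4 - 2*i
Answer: 1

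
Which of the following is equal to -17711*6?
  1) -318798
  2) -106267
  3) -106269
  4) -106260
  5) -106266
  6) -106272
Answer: 5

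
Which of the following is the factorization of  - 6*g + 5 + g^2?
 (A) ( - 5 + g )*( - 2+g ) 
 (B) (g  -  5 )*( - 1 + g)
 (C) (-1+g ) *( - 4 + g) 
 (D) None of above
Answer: B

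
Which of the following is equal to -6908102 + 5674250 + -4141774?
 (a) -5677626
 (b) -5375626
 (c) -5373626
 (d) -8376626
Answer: b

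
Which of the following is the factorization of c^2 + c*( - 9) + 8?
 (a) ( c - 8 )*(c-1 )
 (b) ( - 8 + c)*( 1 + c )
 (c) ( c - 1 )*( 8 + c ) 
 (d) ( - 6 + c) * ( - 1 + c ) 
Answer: a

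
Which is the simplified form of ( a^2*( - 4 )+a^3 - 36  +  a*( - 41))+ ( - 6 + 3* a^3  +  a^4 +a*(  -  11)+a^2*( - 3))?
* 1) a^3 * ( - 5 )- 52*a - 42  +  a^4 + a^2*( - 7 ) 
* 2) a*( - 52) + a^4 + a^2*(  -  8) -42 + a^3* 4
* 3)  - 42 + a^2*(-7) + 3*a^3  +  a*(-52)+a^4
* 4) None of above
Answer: 4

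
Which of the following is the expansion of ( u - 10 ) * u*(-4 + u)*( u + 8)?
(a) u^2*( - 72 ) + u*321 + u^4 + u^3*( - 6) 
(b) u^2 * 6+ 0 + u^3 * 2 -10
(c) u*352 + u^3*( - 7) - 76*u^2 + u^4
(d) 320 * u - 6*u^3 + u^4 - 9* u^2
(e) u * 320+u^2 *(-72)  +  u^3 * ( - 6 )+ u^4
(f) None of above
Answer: e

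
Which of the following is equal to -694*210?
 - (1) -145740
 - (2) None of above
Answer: 1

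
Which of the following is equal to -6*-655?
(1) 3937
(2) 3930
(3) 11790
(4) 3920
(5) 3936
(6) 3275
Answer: 2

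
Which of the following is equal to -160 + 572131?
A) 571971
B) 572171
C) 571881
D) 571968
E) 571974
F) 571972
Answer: A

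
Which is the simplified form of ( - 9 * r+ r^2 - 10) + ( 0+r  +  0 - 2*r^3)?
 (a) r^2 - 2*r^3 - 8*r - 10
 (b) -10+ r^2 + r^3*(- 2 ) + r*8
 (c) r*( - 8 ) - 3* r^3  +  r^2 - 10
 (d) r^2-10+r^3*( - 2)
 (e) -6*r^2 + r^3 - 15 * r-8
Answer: a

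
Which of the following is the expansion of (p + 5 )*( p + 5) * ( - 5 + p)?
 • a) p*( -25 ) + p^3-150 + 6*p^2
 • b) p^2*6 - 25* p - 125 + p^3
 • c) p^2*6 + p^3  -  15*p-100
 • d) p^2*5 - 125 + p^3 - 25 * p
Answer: d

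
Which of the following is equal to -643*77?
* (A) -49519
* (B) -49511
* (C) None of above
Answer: B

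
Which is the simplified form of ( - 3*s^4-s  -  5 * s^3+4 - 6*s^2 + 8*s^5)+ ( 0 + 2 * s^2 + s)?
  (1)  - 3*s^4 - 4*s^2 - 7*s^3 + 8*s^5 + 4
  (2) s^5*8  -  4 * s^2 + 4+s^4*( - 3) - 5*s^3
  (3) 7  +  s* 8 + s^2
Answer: 2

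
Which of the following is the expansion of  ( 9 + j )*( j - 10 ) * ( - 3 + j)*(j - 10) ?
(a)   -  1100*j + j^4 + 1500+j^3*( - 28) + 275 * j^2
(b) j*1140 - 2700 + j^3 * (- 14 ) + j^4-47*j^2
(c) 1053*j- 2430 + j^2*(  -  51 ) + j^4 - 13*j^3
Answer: b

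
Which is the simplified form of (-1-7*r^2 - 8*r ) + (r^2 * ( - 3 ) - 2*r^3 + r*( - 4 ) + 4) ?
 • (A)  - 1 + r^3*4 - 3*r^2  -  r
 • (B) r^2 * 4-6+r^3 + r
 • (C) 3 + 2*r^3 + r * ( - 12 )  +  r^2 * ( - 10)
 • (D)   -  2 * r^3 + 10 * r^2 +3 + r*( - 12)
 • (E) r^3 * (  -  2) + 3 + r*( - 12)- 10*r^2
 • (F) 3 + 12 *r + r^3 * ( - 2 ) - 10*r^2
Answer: E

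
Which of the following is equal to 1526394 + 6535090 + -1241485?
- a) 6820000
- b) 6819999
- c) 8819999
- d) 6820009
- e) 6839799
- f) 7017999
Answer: b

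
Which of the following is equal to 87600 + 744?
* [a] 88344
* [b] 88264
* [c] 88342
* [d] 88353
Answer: a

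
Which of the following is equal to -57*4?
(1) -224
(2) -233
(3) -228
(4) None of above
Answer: 3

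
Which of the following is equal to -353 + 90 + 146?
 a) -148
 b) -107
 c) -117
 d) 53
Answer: c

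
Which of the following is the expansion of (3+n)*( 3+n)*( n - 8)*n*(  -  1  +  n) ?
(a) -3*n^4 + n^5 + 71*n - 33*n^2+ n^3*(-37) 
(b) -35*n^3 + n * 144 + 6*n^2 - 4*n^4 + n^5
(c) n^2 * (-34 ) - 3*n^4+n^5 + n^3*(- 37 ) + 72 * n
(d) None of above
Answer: d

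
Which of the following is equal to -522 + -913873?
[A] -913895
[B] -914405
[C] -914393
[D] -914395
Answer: D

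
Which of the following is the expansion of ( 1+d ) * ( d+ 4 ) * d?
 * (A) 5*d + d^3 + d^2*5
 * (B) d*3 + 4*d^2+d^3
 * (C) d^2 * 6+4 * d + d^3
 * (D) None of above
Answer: D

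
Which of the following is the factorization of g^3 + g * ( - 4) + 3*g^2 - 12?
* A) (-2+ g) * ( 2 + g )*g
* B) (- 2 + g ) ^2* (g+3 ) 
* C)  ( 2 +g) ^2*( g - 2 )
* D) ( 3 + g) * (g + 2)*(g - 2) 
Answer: D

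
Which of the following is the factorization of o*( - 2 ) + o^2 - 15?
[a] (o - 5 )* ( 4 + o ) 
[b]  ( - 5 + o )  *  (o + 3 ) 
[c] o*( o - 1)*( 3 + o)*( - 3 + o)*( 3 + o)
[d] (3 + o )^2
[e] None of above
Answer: b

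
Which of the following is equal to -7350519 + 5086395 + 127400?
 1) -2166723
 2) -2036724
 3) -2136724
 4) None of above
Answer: 3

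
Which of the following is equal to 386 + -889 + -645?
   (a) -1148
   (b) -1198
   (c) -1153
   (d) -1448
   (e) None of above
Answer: a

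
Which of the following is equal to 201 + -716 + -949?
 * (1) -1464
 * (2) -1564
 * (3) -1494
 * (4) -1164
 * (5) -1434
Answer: 1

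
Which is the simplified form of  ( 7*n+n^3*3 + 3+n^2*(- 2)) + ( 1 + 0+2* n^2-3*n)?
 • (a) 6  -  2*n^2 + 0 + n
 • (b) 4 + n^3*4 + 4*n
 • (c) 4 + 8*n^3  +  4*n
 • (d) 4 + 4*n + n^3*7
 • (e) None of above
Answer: e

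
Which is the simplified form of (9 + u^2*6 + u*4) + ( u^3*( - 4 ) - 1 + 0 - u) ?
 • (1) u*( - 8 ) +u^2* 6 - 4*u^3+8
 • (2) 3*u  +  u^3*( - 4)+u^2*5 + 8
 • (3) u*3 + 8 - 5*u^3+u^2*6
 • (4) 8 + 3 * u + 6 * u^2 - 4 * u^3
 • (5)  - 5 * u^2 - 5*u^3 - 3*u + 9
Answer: 4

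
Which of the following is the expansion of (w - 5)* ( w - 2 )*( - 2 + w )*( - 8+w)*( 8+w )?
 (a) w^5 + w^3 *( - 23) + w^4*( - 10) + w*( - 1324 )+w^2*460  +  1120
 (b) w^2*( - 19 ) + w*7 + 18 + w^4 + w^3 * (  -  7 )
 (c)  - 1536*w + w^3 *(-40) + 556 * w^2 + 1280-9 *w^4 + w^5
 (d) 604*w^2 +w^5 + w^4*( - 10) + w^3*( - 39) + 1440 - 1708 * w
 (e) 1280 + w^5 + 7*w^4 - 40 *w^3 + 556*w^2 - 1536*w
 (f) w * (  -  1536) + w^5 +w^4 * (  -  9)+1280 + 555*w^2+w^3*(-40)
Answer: c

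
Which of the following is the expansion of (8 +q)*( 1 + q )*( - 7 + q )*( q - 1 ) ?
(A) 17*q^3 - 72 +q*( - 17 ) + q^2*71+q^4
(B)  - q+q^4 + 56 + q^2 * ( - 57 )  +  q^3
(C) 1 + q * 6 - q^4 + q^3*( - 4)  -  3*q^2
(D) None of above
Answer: B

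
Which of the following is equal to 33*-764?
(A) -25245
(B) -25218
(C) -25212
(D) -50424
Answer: C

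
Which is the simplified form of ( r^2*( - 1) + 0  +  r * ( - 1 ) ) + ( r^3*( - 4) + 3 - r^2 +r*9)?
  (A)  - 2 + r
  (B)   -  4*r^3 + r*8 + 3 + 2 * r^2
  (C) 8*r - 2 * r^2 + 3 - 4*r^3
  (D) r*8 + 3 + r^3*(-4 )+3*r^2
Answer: C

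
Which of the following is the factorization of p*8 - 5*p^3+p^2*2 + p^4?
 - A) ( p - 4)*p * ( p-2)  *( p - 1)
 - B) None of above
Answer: B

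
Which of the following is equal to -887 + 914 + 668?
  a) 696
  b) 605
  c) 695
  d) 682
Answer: c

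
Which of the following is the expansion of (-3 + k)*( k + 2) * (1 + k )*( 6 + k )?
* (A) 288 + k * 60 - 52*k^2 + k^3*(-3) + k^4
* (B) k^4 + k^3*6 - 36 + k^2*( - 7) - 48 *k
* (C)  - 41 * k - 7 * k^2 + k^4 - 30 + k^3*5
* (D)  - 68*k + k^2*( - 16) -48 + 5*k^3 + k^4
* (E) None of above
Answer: B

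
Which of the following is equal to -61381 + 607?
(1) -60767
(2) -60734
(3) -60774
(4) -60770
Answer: 3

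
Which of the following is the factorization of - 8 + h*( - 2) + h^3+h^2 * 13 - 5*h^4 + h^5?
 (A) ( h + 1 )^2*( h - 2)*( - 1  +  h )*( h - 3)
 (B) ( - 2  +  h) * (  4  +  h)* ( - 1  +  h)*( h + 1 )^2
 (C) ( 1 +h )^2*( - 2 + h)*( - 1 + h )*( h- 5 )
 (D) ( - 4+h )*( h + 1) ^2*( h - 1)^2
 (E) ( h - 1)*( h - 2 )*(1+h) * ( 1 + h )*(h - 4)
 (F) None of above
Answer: E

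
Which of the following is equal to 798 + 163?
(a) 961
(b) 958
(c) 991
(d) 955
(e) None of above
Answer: a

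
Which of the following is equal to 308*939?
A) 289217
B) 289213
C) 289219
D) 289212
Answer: D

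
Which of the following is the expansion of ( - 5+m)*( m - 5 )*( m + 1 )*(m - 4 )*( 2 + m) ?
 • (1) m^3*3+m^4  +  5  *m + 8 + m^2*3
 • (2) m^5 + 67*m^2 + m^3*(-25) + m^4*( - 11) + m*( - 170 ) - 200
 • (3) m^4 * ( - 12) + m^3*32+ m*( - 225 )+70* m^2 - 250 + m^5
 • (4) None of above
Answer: 4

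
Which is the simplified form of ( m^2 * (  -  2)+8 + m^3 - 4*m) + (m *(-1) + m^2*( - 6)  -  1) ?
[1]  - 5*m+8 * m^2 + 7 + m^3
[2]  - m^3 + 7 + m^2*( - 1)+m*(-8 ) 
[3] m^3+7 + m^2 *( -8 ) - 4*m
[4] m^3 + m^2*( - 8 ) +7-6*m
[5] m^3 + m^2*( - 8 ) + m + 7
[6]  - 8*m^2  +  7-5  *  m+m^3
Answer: 6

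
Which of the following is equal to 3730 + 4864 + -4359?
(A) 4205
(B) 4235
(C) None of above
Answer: B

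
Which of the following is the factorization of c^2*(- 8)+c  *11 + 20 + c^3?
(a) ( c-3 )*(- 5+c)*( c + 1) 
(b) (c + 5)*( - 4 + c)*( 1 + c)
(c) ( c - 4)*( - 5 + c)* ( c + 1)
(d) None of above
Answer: c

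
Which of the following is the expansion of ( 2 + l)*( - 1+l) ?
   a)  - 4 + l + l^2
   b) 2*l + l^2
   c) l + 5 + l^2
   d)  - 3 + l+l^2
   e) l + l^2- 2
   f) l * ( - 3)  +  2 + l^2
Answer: e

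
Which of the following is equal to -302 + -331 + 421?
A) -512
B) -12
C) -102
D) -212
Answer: D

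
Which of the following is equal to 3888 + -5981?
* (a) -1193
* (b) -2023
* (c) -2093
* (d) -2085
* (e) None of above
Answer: c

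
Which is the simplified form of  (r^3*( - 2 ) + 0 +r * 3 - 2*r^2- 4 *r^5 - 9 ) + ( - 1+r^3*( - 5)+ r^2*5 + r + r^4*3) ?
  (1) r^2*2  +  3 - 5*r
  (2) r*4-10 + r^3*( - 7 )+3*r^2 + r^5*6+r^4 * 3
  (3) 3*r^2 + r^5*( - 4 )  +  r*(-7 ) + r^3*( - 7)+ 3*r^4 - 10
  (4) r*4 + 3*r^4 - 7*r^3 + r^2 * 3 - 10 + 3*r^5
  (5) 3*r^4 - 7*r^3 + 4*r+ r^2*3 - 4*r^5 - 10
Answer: 5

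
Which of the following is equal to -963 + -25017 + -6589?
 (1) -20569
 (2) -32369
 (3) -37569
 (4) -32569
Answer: 4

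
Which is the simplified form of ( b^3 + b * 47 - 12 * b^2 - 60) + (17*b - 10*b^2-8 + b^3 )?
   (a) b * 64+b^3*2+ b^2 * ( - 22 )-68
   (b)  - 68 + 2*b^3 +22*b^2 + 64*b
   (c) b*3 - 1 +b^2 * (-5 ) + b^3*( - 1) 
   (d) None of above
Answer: a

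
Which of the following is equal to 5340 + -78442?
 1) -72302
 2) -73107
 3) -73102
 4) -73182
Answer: 3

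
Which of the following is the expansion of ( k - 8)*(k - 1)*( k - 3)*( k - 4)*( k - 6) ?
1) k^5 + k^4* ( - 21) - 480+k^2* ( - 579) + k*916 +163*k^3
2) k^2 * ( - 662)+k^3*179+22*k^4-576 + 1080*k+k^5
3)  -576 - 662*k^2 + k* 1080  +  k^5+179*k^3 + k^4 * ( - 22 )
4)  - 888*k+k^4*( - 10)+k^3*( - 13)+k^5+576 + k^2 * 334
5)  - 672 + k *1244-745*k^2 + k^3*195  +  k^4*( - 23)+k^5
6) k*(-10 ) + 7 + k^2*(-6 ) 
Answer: 3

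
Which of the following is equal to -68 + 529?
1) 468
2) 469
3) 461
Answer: 3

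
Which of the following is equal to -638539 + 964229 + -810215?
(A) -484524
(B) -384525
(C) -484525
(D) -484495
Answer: C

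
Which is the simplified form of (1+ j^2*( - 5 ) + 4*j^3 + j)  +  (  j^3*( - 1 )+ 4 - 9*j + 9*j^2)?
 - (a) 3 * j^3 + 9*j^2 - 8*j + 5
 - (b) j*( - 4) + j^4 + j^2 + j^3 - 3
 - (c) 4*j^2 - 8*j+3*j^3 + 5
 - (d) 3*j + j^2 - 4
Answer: c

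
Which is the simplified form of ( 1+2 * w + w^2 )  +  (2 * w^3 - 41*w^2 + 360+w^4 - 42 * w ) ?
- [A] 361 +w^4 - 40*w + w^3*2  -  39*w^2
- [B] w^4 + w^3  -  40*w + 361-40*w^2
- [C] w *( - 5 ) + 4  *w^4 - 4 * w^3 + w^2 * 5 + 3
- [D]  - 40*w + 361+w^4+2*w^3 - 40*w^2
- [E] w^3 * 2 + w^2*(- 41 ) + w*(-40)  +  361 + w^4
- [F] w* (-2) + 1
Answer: D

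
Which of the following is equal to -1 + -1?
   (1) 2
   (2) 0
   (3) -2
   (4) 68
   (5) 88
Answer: 3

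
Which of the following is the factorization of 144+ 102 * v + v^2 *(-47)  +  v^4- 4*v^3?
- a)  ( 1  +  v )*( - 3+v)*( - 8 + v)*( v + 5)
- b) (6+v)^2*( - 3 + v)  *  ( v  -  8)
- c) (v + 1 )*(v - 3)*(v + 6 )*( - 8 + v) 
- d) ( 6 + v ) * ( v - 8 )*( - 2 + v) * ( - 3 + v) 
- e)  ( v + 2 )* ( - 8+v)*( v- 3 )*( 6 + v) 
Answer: c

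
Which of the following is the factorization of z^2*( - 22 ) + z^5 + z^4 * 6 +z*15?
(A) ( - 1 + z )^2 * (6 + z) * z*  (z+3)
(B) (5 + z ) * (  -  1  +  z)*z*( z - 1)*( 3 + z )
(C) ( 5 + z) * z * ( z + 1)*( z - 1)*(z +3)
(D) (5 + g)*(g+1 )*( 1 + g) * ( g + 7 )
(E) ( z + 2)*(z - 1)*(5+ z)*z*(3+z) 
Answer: B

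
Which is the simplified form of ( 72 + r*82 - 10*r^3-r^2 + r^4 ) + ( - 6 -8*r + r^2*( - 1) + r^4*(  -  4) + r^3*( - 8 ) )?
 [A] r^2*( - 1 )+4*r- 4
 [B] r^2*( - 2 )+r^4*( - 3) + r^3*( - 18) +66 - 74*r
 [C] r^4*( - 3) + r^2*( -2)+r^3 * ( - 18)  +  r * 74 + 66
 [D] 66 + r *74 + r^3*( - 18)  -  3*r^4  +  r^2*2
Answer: C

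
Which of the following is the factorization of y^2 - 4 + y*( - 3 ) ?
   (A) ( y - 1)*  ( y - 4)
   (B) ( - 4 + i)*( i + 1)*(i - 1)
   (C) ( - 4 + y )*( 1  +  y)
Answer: C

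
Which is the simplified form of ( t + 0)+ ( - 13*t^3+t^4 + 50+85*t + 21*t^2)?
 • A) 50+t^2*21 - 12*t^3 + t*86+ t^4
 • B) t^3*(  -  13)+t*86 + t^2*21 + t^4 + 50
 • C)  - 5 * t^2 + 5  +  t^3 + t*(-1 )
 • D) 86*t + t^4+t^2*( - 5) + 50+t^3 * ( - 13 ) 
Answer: B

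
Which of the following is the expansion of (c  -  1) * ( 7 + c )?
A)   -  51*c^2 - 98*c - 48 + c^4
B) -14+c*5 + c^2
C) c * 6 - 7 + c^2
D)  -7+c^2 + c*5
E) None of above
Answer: C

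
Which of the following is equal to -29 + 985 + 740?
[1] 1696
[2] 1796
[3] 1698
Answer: 1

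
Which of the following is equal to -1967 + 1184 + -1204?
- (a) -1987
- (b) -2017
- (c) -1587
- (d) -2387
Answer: a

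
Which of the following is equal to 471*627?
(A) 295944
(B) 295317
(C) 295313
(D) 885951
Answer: B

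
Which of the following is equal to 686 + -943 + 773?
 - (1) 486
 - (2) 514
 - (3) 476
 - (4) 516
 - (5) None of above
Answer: 4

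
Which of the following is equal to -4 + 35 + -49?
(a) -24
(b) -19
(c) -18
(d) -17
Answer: c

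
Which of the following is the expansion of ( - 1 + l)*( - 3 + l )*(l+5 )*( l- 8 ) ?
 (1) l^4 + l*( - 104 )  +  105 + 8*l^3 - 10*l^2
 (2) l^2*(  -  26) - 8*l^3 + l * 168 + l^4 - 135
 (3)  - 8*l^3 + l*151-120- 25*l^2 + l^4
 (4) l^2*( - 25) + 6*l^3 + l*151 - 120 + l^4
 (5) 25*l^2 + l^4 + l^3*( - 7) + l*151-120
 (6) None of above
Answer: 6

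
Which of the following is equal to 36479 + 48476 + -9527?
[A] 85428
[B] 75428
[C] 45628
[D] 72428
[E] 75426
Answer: B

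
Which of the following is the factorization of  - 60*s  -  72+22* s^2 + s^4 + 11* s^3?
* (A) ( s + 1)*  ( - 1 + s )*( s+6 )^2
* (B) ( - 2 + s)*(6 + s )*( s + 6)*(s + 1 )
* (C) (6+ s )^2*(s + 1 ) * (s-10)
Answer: B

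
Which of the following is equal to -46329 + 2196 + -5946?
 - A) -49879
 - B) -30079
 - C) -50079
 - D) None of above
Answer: C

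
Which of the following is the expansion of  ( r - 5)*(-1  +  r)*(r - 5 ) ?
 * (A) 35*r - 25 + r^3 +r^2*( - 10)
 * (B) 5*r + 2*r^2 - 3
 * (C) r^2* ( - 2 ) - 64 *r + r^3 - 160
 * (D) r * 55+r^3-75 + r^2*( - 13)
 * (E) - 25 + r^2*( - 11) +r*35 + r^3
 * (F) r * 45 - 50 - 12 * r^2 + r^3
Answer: E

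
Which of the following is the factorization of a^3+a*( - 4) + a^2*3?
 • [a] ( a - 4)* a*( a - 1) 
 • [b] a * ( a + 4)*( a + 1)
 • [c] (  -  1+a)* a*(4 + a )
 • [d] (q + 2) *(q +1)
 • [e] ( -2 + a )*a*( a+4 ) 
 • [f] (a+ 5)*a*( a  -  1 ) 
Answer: c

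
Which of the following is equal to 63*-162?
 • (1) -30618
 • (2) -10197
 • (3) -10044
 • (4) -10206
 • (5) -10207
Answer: 4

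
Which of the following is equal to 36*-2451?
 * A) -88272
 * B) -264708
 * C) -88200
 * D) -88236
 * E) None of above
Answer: D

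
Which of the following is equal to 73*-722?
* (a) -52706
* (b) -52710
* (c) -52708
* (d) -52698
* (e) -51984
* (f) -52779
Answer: a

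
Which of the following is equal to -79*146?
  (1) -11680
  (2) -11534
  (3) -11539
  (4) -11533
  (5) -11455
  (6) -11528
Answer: 2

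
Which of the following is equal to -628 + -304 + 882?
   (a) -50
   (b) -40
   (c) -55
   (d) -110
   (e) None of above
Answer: a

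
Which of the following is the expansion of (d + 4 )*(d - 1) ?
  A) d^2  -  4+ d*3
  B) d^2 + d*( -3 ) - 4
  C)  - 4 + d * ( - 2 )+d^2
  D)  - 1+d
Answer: A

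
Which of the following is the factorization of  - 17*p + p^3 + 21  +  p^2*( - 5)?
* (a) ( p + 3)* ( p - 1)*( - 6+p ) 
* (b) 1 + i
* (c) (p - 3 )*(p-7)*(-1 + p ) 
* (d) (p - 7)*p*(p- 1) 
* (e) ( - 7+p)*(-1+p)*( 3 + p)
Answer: e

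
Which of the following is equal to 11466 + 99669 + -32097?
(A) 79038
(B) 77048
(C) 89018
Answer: A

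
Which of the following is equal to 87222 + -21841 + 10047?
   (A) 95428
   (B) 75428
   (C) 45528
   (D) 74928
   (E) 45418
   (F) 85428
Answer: B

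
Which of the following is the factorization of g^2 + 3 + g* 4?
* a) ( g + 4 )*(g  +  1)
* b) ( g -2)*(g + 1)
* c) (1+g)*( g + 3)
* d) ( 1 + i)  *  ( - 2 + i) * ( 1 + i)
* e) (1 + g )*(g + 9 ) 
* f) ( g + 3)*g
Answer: c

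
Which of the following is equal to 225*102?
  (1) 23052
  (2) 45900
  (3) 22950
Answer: 3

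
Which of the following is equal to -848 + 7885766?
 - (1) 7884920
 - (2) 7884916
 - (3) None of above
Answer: 3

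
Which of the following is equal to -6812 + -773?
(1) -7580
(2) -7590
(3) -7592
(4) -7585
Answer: 4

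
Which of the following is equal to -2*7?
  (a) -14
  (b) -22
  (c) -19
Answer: a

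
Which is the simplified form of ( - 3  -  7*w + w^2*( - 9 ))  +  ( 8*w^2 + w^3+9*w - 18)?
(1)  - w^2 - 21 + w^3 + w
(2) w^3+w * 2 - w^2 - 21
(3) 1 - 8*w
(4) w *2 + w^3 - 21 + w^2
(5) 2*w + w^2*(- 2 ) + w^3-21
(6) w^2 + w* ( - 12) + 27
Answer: 2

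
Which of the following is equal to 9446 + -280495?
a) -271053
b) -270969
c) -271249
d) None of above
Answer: d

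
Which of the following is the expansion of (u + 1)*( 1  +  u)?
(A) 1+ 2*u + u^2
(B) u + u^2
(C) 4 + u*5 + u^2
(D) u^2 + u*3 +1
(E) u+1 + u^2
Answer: A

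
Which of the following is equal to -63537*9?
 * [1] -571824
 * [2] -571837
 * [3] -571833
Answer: 3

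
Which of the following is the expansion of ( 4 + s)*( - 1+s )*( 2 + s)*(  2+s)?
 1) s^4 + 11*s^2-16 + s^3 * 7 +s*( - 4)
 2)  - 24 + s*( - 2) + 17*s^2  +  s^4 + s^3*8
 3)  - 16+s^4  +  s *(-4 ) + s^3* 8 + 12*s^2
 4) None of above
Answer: 4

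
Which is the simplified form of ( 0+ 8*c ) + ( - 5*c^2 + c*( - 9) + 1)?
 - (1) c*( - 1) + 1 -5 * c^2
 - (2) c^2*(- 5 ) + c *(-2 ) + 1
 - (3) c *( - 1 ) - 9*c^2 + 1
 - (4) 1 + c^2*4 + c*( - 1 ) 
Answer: 1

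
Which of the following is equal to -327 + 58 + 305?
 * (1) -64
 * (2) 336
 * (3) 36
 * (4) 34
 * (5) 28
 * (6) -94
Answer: 3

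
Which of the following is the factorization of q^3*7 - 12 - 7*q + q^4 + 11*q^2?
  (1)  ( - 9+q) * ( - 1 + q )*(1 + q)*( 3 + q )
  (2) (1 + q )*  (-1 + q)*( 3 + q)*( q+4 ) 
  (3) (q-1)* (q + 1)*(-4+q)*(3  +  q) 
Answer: 2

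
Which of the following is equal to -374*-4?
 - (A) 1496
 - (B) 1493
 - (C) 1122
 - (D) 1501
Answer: A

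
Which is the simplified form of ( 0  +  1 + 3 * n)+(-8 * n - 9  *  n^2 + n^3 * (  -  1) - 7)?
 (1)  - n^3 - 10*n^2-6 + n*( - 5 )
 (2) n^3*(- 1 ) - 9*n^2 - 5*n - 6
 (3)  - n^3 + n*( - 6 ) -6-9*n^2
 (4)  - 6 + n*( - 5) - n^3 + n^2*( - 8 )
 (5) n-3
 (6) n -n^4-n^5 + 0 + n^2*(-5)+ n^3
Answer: 2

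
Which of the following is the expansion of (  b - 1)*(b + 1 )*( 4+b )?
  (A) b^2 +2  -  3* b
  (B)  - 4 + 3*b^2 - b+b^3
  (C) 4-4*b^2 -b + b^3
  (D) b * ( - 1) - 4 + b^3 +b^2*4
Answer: D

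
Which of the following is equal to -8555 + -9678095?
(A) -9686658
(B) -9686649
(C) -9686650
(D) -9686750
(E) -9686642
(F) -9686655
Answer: C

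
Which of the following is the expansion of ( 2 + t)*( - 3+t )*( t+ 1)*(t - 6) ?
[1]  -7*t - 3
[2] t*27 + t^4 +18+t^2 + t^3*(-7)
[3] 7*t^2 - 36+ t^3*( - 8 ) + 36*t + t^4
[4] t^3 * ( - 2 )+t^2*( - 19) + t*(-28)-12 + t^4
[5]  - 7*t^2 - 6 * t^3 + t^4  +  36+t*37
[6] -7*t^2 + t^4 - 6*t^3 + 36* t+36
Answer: 6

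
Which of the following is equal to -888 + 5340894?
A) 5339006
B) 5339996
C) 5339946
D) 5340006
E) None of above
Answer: D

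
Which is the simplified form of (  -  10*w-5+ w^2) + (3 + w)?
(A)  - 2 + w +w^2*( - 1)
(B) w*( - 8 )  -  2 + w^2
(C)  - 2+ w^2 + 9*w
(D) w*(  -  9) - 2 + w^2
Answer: D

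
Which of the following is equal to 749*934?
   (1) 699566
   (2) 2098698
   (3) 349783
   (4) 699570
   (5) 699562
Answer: 1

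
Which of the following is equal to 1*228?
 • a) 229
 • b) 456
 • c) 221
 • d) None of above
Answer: d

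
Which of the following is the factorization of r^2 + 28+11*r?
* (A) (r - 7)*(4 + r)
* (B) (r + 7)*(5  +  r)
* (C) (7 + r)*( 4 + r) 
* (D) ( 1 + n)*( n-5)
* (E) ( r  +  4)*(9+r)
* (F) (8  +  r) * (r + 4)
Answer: C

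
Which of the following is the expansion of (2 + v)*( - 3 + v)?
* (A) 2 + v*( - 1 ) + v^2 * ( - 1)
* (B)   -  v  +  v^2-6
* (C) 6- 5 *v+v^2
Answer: B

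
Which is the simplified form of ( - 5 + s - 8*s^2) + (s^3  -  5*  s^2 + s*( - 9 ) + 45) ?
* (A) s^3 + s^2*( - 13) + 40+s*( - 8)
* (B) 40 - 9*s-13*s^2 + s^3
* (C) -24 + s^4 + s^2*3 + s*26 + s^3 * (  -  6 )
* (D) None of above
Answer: A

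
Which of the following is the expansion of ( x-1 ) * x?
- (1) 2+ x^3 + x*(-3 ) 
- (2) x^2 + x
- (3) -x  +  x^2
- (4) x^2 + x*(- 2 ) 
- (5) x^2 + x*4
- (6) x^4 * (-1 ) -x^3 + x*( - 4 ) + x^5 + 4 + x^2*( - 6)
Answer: 3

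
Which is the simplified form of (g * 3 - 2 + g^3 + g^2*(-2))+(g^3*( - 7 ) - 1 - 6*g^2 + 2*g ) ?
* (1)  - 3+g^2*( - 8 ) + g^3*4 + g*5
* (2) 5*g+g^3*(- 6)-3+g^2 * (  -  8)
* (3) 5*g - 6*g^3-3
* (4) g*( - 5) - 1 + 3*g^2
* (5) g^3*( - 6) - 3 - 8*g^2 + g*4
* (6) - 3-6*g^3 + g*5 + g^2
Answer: 2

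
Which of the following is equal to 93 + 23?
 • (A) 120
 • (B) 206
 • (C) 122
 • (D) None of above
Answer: D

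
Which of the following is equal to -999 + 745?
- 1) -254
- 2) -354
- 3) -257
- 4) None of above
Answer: 1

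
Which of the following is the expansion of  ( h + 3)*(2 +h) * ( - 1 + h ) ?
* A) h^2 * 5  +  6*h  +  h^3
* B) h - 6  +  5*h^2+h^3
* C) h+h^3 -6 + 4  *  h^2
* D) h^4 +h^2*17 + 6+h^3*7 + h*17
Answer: C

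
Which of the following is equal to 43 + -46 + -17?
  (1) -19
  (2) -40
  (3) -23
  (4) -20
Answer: 4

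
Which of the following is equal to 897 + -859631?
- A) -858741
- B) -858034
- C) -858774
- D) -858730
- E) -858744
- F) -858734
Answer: F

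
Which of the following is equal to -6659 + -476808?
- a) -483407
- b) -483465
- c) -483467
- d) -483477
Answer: c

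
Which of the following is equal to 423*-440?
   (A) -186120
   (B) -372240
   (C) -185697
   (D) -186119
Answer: A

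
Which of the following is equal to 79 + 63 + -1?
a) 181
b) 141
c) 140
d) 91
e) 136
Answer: b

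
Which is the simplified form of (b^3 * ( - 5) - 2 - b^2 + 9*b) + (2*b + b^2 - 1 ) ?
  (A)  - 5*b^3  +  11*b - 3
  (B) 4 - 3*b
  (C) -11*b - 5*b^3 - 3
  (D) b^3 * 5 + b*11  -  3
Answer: A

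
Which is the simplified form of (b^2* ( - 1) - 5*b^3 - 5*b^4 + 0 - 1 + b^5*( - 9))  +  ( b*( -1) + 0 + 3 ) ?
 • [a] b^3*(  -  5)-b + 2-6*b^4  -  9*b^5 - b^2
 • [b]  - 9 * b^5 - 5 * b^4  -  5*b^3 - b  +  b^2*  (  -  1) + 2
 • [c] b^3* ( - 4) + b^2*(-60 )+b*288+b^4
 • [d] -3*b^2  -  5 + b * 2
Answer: b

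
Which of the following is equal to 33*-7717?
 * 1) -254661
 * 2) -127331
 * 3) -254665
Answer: 1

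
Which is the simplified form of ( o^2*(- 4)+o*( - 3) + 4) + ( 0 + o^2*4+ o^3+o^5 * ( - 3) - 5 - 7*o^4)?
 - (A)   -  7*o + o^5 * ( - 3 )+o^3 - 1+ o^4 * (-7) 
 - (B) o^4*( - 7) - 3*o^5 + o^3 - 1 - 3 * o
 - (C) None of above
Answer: B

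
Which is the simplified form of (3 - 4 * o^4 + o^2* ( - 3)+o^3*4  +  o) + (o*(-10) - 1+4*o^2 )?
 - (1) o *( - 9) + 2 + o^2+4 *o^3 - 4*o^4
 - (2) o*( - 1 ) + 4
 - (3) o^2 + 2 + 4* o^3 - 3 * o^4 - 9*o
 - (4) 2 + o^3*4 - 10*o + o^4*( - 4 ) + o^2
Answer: 1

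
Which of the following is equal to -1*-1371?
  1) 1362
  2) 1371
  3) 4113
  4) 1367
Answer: 2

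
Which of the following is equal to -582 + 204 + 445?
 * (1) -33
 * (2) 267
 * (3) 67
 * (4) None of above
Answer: 3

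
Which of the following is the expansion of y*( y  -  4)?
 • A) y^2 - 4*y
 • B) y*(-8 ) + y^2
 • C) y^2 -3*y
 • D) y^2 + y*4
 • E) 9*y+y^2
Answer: A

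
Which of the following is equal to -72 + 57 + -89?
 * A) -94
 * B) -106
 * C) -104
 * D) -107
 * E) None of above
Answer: C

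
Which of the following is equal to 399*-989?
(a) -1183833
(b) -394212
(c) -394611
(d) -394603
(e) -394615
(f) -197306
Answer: c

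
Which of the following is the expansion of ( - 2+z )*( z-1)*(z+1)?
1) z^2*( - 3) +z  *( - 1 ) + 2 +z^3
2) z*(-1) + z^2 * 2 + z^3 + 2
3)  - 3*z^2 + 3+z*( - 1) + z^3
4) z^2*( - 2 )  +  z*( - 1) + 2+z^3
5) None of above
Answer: 4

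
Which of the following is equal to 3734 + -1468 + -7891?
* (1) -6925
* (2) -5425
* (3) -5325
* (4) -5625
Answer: 4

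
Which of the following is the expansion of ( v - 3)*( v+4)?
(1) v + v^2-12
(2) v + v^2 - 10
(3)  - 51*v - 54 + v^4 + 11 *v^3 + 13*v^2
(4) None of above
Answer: 1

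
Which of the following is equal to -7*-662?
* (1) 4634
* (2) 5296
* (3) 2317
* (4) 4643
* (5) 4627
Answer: 1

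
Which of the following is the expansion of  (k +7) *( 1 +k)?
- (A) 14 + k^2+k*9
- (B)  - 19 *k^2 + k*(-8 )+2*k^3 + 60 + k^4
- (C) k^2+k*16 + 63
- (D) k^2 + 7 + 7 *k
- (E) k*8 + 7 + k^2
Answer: E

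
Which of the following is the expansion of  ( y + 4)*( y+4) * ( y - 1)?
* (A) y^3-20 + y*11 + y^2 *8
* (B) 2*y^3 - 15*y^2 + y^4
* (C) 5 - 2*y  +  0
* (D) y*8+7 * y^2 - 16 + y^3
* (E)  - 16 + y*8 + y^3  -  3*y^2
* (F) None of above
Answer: D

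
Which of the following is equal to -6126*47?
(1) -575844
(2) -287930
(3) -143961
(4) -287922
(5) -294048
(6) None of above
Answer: 4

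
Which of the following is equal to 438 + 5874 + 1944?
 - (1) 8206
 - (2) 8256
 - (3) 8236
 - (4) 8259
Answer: 2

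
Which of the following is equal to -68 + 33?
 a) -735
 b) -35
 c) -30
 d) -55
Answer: b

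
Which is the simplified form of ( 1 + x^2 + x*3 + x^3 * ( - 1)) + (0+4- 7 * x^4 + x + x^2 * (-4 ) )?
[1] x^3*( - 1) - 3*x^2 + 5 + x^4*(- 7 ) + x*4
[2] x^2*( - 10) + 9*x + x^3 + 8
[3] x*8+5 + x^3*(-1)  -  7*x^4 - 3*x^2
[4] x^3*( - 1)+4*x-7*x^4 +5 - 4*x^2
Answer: 1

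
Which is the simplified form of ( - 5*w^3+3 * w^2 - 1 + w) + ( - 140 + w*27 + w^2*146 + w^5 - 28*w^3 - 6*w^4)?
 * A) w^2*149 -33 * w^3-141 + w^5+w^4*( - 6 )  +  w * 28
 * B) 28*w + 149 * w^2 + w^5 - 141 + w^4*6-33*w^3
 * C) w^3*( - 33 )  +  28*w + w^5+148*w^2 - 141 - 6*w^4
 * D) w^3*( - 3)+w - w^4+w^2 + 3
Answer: A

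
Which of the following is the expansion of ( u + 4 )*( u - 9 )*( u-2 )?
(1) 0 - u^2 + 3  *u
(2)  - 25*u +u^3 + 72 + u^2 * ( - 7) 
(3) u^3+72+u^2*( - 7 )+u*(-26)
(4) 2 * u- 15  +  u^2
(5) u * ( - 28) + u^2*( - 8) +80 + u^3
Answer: 3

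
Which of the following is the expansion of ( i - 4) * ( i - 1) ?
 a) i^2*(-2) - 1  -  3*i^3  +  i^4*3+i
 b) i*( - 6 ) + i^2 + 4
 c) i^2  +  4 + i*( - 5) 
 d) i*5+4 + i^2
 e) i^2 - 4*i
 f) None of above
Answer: c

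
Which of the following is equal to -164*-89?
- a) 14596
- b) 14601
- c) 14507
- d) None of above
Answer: a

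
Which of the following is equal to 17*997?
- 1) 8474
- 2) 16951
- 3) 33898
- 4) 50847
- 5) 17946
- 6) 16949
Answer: 6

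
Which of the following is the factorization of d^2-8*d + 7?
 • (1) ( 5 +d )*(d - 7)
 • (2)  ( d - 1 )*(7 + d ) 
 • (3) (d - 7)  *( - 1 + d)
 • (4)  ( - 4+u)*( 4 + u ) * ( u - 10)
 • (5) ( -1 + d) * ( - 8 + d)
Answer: 3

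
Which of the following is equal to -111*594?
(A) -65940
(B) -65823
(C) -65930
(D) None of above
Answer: D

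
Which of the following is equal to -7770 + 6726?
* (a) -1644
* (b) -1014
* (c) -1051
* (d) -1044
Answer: d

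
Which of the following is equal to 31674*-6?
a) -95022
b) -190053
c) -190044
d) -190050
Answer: c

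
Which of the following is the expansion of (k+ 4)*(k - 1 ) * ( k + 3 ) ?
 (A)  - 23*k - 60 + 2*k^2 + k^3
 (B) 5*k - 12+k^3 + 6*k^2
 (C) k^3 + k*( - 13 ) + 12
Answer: B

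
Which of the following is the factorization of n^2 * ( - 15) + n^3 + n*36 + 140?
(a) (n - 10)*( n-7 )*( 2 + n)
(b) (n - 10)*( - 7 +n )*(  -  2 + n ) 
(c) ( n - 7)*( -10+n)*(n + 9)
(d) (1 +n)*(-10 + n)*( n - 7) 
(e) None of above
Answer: a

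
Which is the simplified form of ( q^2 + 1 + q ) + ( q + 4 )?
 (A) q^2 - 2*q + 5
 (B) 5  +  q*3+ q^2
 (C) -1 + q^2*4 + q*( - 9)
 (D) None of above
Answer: D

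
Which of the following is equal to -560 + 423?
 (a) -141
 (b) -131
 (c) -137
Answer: c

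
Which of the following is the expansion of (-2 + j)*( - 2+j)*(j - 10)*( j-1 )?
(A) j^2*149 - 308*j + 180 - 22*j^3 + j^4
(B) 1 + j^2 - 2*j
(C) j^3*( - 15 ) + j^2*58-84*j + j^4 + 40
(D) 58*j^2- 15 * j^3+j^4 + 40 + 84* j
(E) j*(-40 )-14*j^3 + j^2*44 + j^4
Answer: C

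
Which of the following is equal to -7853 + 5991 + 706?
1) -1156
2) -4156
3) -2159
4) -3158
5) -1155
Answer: 1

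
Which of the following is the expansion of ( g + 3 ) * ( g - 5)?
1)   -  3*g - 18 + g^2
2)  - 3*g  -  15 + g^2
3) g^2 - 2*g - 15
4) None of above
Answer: 3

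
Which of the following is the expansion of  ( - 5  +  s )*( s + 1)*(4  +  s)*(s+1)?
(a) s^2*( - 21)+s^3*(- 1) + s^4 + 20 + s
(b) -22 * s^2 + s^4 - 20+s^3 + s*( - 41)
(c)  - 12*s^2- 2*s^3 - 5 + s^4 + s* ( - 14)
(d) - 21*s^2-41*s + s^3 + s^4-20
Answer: d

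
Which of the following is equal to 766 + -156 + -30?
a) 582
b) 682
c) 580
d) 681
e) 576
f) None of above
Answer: c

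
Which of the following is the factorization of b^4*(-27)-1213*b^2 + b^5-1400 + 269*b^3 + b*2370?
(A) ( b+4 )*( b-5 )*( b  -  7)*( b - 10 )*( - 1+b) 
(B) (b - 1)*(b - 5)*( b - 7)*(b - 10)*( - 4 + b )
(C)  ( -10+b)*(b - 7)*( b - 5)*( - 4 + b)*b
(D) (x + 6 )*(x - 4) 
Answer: B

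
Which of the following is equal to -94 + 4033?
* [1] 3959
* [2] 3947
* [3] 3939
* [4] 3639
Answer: 3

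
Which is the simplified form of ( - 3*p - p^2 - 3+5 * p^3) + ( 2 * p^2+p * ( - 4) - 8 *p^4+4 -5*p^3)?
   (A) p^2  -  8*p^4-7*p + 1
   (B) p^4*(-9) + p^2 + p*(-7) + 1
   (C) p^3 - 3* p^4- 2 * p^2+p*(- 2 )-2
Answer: A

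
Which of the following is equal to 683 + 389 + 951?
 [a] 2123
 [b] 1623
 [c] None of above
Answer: c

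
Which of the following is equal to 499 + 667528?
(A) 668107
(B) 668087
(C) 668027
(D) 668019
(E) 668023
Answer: C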